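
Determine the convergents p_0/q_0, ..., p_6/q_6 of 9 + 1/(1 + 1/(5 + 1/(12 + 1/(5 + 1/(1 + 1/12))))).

9/1, 10/1, 59/6, 718/73, 3649/371, 4367/444, 56053/5699

Using the convergent recurrence p_i = a_i*p_{i-1} + p_{i-2}, q_i = a_i*q_{i-1} + q_{i-2} with p_{-2}=0, p_{-1}=1, q_{-2}=1, q_{-1}=0:
  i=0: a_0=9, p_0 = 9*1 + 0 = 9, q_0 = 9*0 + 1 = 1.
  i=1: a_1=1, p_1 = 1*9 + 1 = 10, q_1 = 1*1 + 0 = 1.
  i=2: a_2=5, p_2 = 5*10 + 9 = 59, q_2 = 5*1 + 1 = 6.
  i=3: a_3=12, p_3 = 12*59 + 10 = 718, q_3 = 12*6 + 1 = 73.
  i=4: a_4=5, p_4 = 5*718 + 59 = 3649, q_4 = 5*73 + 6 = 371.
  i=5: a_5=1, p_5 = 1*3649 + 718 = 4367, q_5 = 1*371 + 73 = 444.
  i=6: a_6=12, p_6 = 12*4367 + 3649 = 56053, q_6 = 12*444 + 371 = 5699.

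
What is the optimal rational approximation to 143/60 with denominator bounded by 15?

31/13

Expand x = 143/60 as a continued fraction with the Euclidean algorithm:
  143 = 2*60 + 23, so a_0 = 2.
  60 = 2*23 + 14, so a_1 = 2.
  23 = 1*14 + 9, so a_2 = 1.
  14 = 1*9 + 5, so a_3 = 1.
  9 = 1*5 + 4, so a_4 = 1.
  5 = 1*4 + 1, so a_5 = 1.
  4 = 4*1 + 0, so a_6 = 4.
so x = [2; 2, 1, 1, 1, 1, 4].
Convergents (p_i = a_i*p_{i-1} + p_{i-2}, q_i = a_i*q_{i-1} + q_{i-2} with p_{-2}=0, p_{-1}=1, q_{-2}=1, q_{-1}=0), until the denominator exceeds 15:
  i=0: a_0=2, p_0 = 2*1 + 0 = 2, q_0 = 2*0 + 1 = 1.
  i=1: a_1=2, p_1 = 2*2 + 1 = 5, q_1 = 2*1 + 0 = 2.
  i=2: a_2=1, p_2 = 1*5 + 2 = 7, q_2 = 1*2 + 1 = 3.
  i=3: a_3=1, p_3 = 1*7 + 5 = 12, q_3 = 1*3 + 2 = 5.
  i=4: a_4=1, p_4 = 1*12 + 7 = 19, q_4 = 1*5 + 3 = 8.
  i=5: a_5=1, p_5 = 1*19 + 12 = 31, q_5 = 1*8 + 5 = 13.
  i=6: a_6=4, p_6 = 4*31 + 19 = 143, q_6 = 4*13 + 8 = 60.
q_6 = 60 > 15, so the last convergent with denominator <= 15 is p_5/q_5 = 31/13.
The closest fraction with denominator <= 15 is either p_5/q_5 or the intermediate fraction (k*p_5 + p_4)/(k*q_5 + q_4) with the largest k >= 1 whose denominator stays <= 15; these approach x as k grows, and every other convergent or intermediate fraction in range is farther away.
Largest k: floor((15 - q_4)/q_5) = floor((15 - 8)/13) = 0.
Since k = 0, no intermediate fraction beyond p_5/q_5 has denominator <= 15, so the convergent 31/13 is the closest (its error is |143*13 - 31*60|/(60*13) = 1/780).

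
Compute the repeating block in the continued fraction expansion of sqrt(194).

Write x_i = (sqrt(194) + m_i)/d_i with (m_0, d_0) = (0, 1). a_0 = floor(sqrt(194)) = 13, since 13^2 = 169 <= 194 < 196 = 14^2.
Iterate m_{i+1} = d_i*a_i - m_i, d_{i+1} = (194 - m_{i+1}^2)/d_i, a_{i+1} = floor((a_0 + m_{i+1})/d_{i+1}):
  m_1 = 1*13 - 0 = 13, d_1 = (194 - 13^2)/1 = 25/1 = 25, a_1 = floor((13 + 13)/25) = 1.
  m_2 = 25*1 - 13 = 12, d_2 = (194 - 12^2)/25 = 50/25 = 2, a_2 = floor((13 + 12)/2) = 12.
  m_3 = 2*12 - 12 = 12, d_3 = (194 - 12^2)/2 = 50/2 = 25, a_3 = floor((13 + 12)/25) = 1.
  m_4 = 25*1 - 12 = 13, d_4 = (194 - 13^2)/25 = 25/25 = 1, a_4 = floor((13 + 13)/1) = 26.
  m_5 = 1*26 - 13 = 13, d_5 = (194 - 13^2)/1 = 25/1 = 25: (m_5, d_5) = (m_1, d_1) = (13, 25), so from here the quotients repeat a_1, ..., a_4; the period length is 4.
Hence the expansion of sqrt(194) is a_0 = 13 followed by the repeating block 1, 12, 1, 26 (period 4).

[13; (1, 12, 1, 26)]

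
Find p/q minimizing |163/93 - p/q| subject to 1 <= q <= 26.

Expand x = 163/93 as a continued fraction with the Euclidean algorithm:
  163 = 1*93 + 70, so a_0 = 1.
  93 = 1*70 + 23, so a_1 = 1.
  70 = 3*23 + 1, so a_2 = 3.
  23 = 23*1 + 0, so a_3 = 23.
so x = [1; 1, 3, 23].
Convergents (p_i = a_i*p_{i-1} + p_{i-2}, q_i = a_i*q_{i-1} + q_{i-2} with p_{-2}=0, p_{-1}=1, q_{-2}=1, q_{-1}=0), until the denominator exceeds 26:
  i=0: a_0=1, p_0 = 1*1 + 0 = 1, q_0 = 1*0 + 1 = 1.
  i=1: a_1=1, p_1 = 1*1 + 1 = 2, q_1 = 1*1 + 0 = 1.
  i=2: a_2=3, p_2 = 3*2 + 1 = 7, q_2 = 3*1 + 1 = 4.
  i=3: a_3=23, p_3 = 23*7 + 2 = 163, q_3 = 23*4 + 1 = 93.
q_3 = 93 > 26, so the last convergent with denominator <= 26 is p_2/q_2 = 7/4.
The closest fraction with denominator <= 26 is either p_2/q_2 or the intermediate fraction (k*p_2 + p_1)/(k*q_2 + q_1) with the largest k >= 1 whose denominator stays <= 26; these approach x as k grows, and every other convergent or intermediate fraction in range is farther away.
Largest k: floor((26 - q_1)/q_2) = floor((26 - 1)/4) = 6.
That gives (6*7 + 2)/(6*4 + 1) = 44/25.
Compare the errors: |x - 7/4| = |163*4 - 7*93|/(93*4) = 1/372, and |x - 44/25| = |163*25 - 44*93|/(93*25) = 17/2325.
Cross-multiplying, 1*2325 = 2325 < 6324 = 17*372, so 1/372 is smaller: the convergent 7/4 is closer to x than 44/25.

7/4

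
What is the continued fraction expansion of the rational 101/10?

Run the Euclidean algorithm on 101 and 10; the successive quotients are the partial quotients a_0, a_1, ... (each step inverts the fractional part left over by the previous one):
  101 = 10*10 + 1, so a_0 = 10.
  10 = 10*1 + 0, so a_1 = 10.
The remainder reaches 0 after 2 divisions, so the expansion has 2 partial quotients, read off in order.

[10; 10]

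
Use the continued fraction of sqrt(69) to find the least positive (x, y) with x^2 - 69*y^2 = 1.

(x, y) = (7775, 936)

First expand sqrt(69) as a continued fraction. With x_i = (sqrt(69) + m_i)/d_i and (m_0, d_0) = (0, 1): a_0 = floor(sqrt(69)) = 8, since 8^2 = 64 <= 69 < 81 = 9^2.
Iterate m_{i+1} = d_i*a_i - m_i, d_{i+1} = (69 - m_{i+1}^2)/d_i, a_{i+1} = floor((a_0 + m_{i+1})/d_{i+1}):
  m_1 = 1*8 - 0 = 8, d_1 = (69 - 8^2)/1 = 5/1 = 5, a_1 = floor((8 + 8)/5) = 3.
  m_2 = 5*3 - 8 = 7, d_2 = (69 - 7^2)/5 = 20/5 = 4, a_2 = floor((8 + 7)/4) = 3.
  m_3 = 4*3 - 7 = 5, d_3 = (69 - 5^2)/4 = 44/4 = 11, a_3 = floor((8 + 5)/11) = 1.
  m_4 = 11*1 - 5 = 6, d_4 = (69 - 6^2)/11 = 33/11 = 3, a_4 = floor((8 + 6)/3) = 4.
  m_5 = 3*4 - 6 = 6, d_5 = (69 - 6^2)/3 = 33/3 = 11, a_5 = floor((8 + 6)/11) = 1.
  m_6 = 11*1 - 6 = 5, d_6 = (69 - 5^2)/11 = 44/11 = 4, a_6 = floor((8 + 5)/4) = 3.
  m_7 = 4*3 - 5 = 7, d_7 = (69 - 7^2)/4 = 20/4 = 5, a_7 = floor((8 + 7)/5) = 3.
  m_8 = 5*3 - 7 = 8, d_8 = (69 - 8^2)/5 = 5/5 = 1, a_8 = floor((8 + 8)/1) = 16.
  m_9 = 1*16 - 8 = 8, d_9 = (69 - 8^2)/1 = 5/1 = 5: (m_9, d_9) = (m_1, d_1) = (8, 5), so from here the quotients repeat a_1, ..., a_8; the period length is 8.
So sqrt(69) = [8; (3, 3, 1, 4, 1, 3, 3, 16)] with period length k = 8.
k is even, so the fundamental solution of x^2 - 69y^2 = 1 is (p_{k-1}, q_{k-1}) = (p_7, q_7); compute convergents through index 7.
Convergents (p_i = a_i*p_{i-1} + p_{i-2}, q_i = a_i*q_{i-1} + q_{i-2} with p_{-2}=0, p_{-1}=1, q_{-2}=1, q_{-1}=0):
  i=0: a_0=8, p_0 = 8*1 + 0 = 8, q_0 = 8*0 + 1 = 1.
  i=1: a_1=3, p_1 = 3*8 + 1 = 25, q_1 = 3*1 + 0 = 3.
  i=2: a_2=3, p_2 = 3*25 + 8 = 83, q_2 = 3*3 + 1 = 10.
  i=3: a_3=1, p_3 = 1*83 + 25 = 108, q_3 = 1*10 + 3 = 13.
  i=4: a_4=4, p_4 = 4*108 + 83 = 515, q_4 = 4*13 + 10 = 62.
  i=5: a_5=1, p_5 = 1*515 + 108 = 623, q_5 = 1*62 + 13 = 75.
  i=6: a_6=3, p_6 = 3*623 + 515 = 2384, q_6 = 3*75 + 62 = 287.
  i=7: a_7=3, p_7 = 3*2384 + 623 = 7775, q_7 = 3*287 + 75 = 936.
Check: 7775^2 - 69*936^2 = 60450625 - 60450624 = 1, so (x, y) = (7775, 936) solves the equation, and by the theorem it is the least positive solution.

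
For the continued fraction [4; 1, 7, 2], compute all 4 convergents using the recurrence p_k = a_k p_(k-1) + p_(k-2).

4/1, 5/1, 39/8, 83/17

Using the convergent recurrence p_i = a_i*p_{i-1} + p_{i-2}, q_i = a_i*q_{i-1} + q_{i-2} with p_{-2}=0, p_{-1}=1, q_{-2}=1, q_{-1}=0:
  i=0: a_0=4, p_0 = 4*1 + 0 = 4, q_0 = 4*0 + 1 = 1.
  i=1: a_1=1, p_1 = 1*4 + 1 = 5, q_1 = 1*1 + 0 = 1.
  i=2: a_2=7, p_2 = 7*5 + 4 = 39, q_2 = 7*1 + 1 = 8.
  i=3: a_3=2, p_3 = 2*39 + 5 = 83, q_3 = 2*8 + 1 = 17.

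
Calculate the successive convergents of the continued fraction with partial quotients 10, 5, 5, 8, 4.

10/1, 51/5, 265/26, 2171/213, 8949/878

Using the convergent recurrence p_i = a_i*p_{i-1} + p_{i-2}, q_i = a_i*q_{i-1} + q_{i-2} with p_{-2}=0, p_{-1}=1, q_{-2}=1, q_{-1}=0:
  i=0: a_0=10, p_0 = 10*1 + 0 = 10, q_0 = 10*0 + 1 = 1.
  i=1: a_1=5, p_1 = 5*10 + 1 = 51, q_1 = 5*1 + 0 = 5.
  i=2: a_2=5, p_2 = 5*51 + 10 = 265, q_2 = 5*5 + 1 = 26.
  i=3: a_3=8, p_3 = 8*265 + 51 = 2171, q_3 = 8*26 + 5 = 213.
  i=4: a_4=4, p_4 = 4*2171 + 265 = 8949, q_4 = 4*213 + 26 = 878.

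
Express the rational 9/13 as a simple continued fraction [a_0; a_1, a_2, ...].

Run the Euclidean algorithm on 9 and 13; the successive quotients are the partial quotients a_0, a_1, ... (each step inverts the fractional part left over by the previous one):
  9 = 0*13 + 9, so a_0 = 0.
  13 = 1*9 + 4, so a_1 = 1.
  9 = 2*4 + 1, so a_2 = 2.
  4 = 4*1 + 0, so a_3 = 4.
The remainder reaches 0 after 4 divisions, so the expansion has 4 partial quotients, read off in order.

[0; 1, 2, 4]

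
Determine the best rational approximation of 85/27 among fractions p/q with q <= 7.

22/7

Expand x = 85/27 as a continued fraction with the Euclidean algorithm:
  85 = 3*27 + 4, so a_0 = 3.
  27 = 6*4 + 3, so a_1 = 6.
  4 = 1*3 + 1, so a_2 = 1.
  3 = 3*1 + 0, so a_3 = 3.
so x = [3; 6, 1, 3].
Convergents (p_i = a_i*p_{i-1} + p_{i-2}, q_i = a_i*q_{i-1} + q_{i-2} with p_{-2}=0, p_{-1}=1, q_{-2}=1, q_{-1}=0), until the denominator exceeds 7:
  i=0: a_0=3, p_0 = 3*1 + 0 = 3, q_0 = 3*0 + 1 = 1.
  i=1: a_1=6, p_1 = 6*3 + 1 = 19, q_1 = 6*1 + 0 = 6.
  i=2: a_2=1, p_2 = 1*19 + 3 = 22, q_2 = 1*6 + 1 = 7.
  i=3: a_3=3, p_3 = 3*22 + 19 = 85, q_3 = 3*7 + 6 = 27.
q_3 = 27 > 7, so the last convergent with denominator <= 7 is p_2/q_2 = 22/7.
The closest fraction with denominator <= 7 is either p_2/q_2 or the intermediate fraction (k*p_2 + p_1)/(k*q_2 + q_1) with the largest k >= 1 whose denominator stays <= 7; these approach x as k grows, and every other convergent or intermediate fraction in range is farther away.
Largest k: floor((7 - q_1)/q_2) = floor((7 - 6)/7) = 0.
Since k = 0, no intermediate fraction beyond p_2/q_2 has denominator <= 7, so the convergent 22/7 is the closest (its error is |85*7 - 22*27|/(27*7) = 1/189).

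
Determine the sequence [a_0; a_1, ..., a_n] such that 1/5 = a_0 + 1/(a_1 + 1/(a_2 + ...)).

Run the Euclidean algorithm on 1 and 5; the successive quotients are the partial quotients a_0, a_1, ... (each step inverts the fractional part left over by the previous one):
  1 = 0*5 + 1, so a_0 = 0.
  5 = 5*1 + 0, so a_1 = 5.
The remainder reaches 0 after 2 divisions, so the expansion has 2 partial quotients, read off in order.

[0; 5]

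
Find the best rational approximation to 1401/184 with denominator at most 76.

434/57

Expand x = 1401/184 as a continued fraction with the Euclidean algorithm:
  1401 = 7*184 + 113, so a_0 = 7.
  184 = 1*113 + 71, so a_1 = 1.
  113 = 1*71 + 42, so a_2 = 1.
  71 = 1*42 + 29, so a_3 = 1.
  42 = 1*29 + 13, so a_4 = 1.
  29 = 2*13 + 3, so a_5 = 2.
  13 = 4*3 + 1, so a_6 = 4.
  3 = 3*1 + 0, so a_7 = 3.
so x = [7; 1, 1, 1, 1, 2, 4, 3].
Convergents (p_i = a_i*p_{i-1} + p_{i-2}, q_i = a_i*q_{i-1} + q_{i-2} with p_{-2}=0, p_{-1}=1, q_{-2}=1, q_{-1}=0), until the denominator exceeds 76:
  i=0: a_0=7, p_0 = 7*1 + 0 = 7, q_0 = 7*0 + 1 = 1.
  i=1: a_1=1, p_1 = 1*7 + 1 = 8, q_1 = 1*1 + 0 = 1.
  i=2: a_2=1, p_2 = 1*8 + 7 = 15, q_2 = 1*1 + 1 = 2.
  i=3: a_3=1, p_3 = 1*15 + 8 = 23, q_3 = 1*2 + 1 = 3.
  i=4: a_4=1, p_4 = 1*23 + 15 = 38, q_4 = 1*3 + 2 = 5.
  i=5: a_5=2, p_5 = 2*38 + 23 = 99, q_5 = 2*5 + 3 = 13.
  i=6: a_6=4, p_6 = 4*99 + 38 = 434, q_6 = 4*13 + 5 = 57.
  i=7: a_7=3, p_7 = 3*434 + 99 = 1401, q_7 = 3*57 + 13 = 184.
q_7 = 184 > 76, so the last convergent with denominator <= 76 is p_6/q_6 = 434/57.
The closest fraction with denominator <= 76 is either p_6/q_6 or the intermediate fraction (k*p_6 + p_5)/(k*q_6 + q_5) with the largest k >= 1 whose denominator stays <= 76; these approach x as k grows, and every other convergent or intermediate fraction in range is farther away.
Largest k: floor((76 - q_5)/q_6) = floor((76 - 13)/57) = 1.
That gives (1*434 + 99)/(1*57 + 13) = 533/70.
Compare the errors: |x - 434/57| = |1401*57 - 434*184|/(184*57) = 1/10488, and |x - 533/70| = |1401*70 - 533*184|/(184*70) = 2/12880.
Cross-multiplying, 1*12880 = 12880 < 20976 = 2*10488, so 1/10488 is smaller: the convergent 434/57 is closer to x than 533/70.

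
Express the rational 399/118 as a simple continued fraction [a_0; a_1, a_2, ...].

[3; 2, 1, 1, 1, 1, 1, 5]

Run the Euclidean algorithm on 399 and 118; the successive quotients are the partial quotients a_0, a_1, ... (each step inverts the fractional part left over by the previous one):
  399 = 3*118 + 45, so a_0 = 3.
  118 = 2*45 + 28, so a_1 = 2.
  45 = 1*28 + 17, so a_2 = 1.
  28 = 1*17 + 11, so a_3 = 1.
  17 = 1*11 + 6, so a_4 = 1.
  11 = 1*6 + 5, so a_5 = 1.
  6 = 1*5 + 1, so a_6 = 1.
  5 = 5*1 + 0, so a_7 = 5.
The remainder reaches 0 after 8 divisions, so the expansion has 8 partial quotients, read off in order.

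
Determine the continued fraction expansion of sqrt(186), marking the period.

[13; (1, 1, 1, 3, 4, 3, 1, 1, 1, 26)]

Write x_i = (sqrt(186) + m_i)/d_i with (m_0, d_0) = (0, 1). a_0 = floor(sqrt(186)) = 13, since 13^2 = 169 <= 186 < 196 = 14^2.
Iterate m_{i+1} = d_i*a_i - m_i, d_{i+1} = (186 - m_{i+1}^2)/d_i, a_{i+1} = floor((a_0 + m_{i+1})/d_{i+1}):
  m_1 = 1*13 - 0 = 13, d_1 = (186 - 13^2)/1 = 17/1 = 17, a_1 = floor((13 + 13)/17) = 1.
  m_2 = 17*1 - 13 = 4, d_2 = (186 - 4^2)/17 = 170/17 = 10, a_2 = floor((13 + 4)/10) = 1.
  m_3 = 10*1 - 4 = 6, d_3 = (186 - 6^2)/10 = 150/10 = 15, a_3 = floor((13 + 6)/15) = 1.
  m_4 = 15*1 - 6 = 9, d_4 = (186 - 9^2)/15 = 105/15 = 7, a_4 = floor((13 + 9)/7) = 3.
  m_5 = 7*3 - 9 = 12, d_5 = (186 - 12^2)/7 = 42/7 = 6, a_5 = floor((13 + 12)/6) = 4.
  m_6 = 6*4 - 12 = 12, d_6 = (186 - 12^2)/6 = 42/6 = 7, a_6 = floor((13 + 12)/7) = 3.
  m_7 = 7*3 - 12 = 9, d_7 = (186 - 9^2)/7 = 105/7 = 15, a_7 = floor((13 + 9)/15) = 1.
  m_8 = 15*1 - 9 = 6, d_8 = (186 - 6^2)/15 = 150/15 = 10, a_8 = floor((13 + 6)/10) = 1.
  m_9 = 10*1 - 6 = 4, d_9 = (186 - 4^2)/10 = 170/10 = 17, a_9 = floor((13 + 4)/17) = 1.
  m_10 = 17*1 - 4 = 13, d_10 = (186 - 13^2)/17 = 17/17 = 1, a_10 = floor((13 + 13)/1) = 26.
  m_11 = 1*26 - 13 = 13, d_11 = (186 - 13^2)/1 = 17/1 = 17: (m_11, d_11) = (m_1, d_1) = (13, 17), so from here the quotients repeat a_1, ..., a_10; the period length is 10.
Hence the expansion of sqrt(186) is a_0 = 13 followed by the repeating block 1, 1, 1, 3, 4, 3, 1, 1, 1, 26 (period 10).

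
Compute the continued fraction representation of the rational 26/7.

[3; 1, 2, 2]

Run the Euclidean algorithm on 26 and 7; the successive quotients are the partial quotients a_0, a_1, ... (each step inverts the fractional part left over by the previous one):
  26 = 3*7 + 5, so a_0 = 3.
  7 = 1*5 + 2, so a_1 = 1.
  5 = 2*2 + 1, so a_2 = 2.
  2 = 2*1 + 0, so a_3 = 2.
The remainder reaches 0 after 4 divisions, so the expansion has 4 partial quotients, read off in order.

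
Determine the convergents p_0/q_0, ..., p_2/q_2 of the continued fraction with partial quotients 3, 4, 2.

3/1, 13/4, 29/9

Using the convergent recurrence p_i = a_i*p_{i-1} + p_{i-2}, q_i = a_i*q_{i-1} + q_{i-2} with p_{-2}=0, p_{-1}=1, q_{-2}=1, q_{-1}=0:
  i=0: a_0=3, p_0 = 3*1 + 0 = 3, q_0 = 3*0 + 1 = 1.
  i=1: a_1=4, p_1 = 4*3 + 1 = 13, q_1 = 4*1 + 0 = 4.
  i=2: a_2=2, p_2 = 2*13 + 3 = 29, q_2 = 2*4 + 1 = 9.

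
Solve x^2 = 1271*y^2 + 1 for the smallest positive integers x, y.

First expand sqrt(1271) as a continued fraction. With x_i = (sqrt(1271) + m_i)/d_i and (m_0, d_0) = (0, 1): a_0 = floor(sqrt(1271)) = 35, since 35^2 = 1225 <= 1271 < 1296 = 36^2.
Iterate m_{i+1} = d_i*a_i - m_i, d_{i+1} = (1271 - m_{i+1}^2)/d_i, a_{i+1} = floor((a_0 + m_{i+1})/d_{i+1}):
  m_1 = 1*35 - 0 = 35, d_1 = (1271 - 35^2)/1 = 46/1 = 46, a_1 = floor((35 + 35)/46) = 1.
  m_2 = 46*1 - 35 = 11, d_2 = (1271 - 11^2)/46 = 1150/46 = 25, a_2 = floor((35 + 11)/25) = 1.
  m_3 = 25*1 - 11 = 14, d_3 = (1271 - 14^2)/25 = 1075/25 = 43, a_3 = floor((35 + 14)/43) = 1.
  m_4 = 43*1 - 14 = 29, d_4 = (1271 - 29^2)/43 = 430/43 = 10, a_4 = floor((35 + 29)/10) = 6.
  m_5 = 10*6 - 29 = 31, d_5 = (1271 - 31^2)/10 = 310/10 = 31, a_5 = floor((35 + 31)/31) = 2.
  m_6 = 31*2 - 31 = 31, d_6 = (1271 - 31^2)/31 = 310/31 = 10, a_6 = floor((35 + 31)/10) = 6.
  m_7 = 10*6 - 31 = 29, d_7 = (1271 - 29^2)/10 = 430/10 = 43, a_7 = floor((35 + 29)/43) = 1.
  m_8 = 43*1 - 29 = 14, d_8 = (1271 - 14^2)/43 = 1075/43 = 25, a_8 = floor((35 + 14)/25) = 1.
  m_9 = 25*1 - 14 = 11, d_9 = (1271 - 11^2)/25 = 1150/25 = 46, a_9 = floor((35 + 11)/46) = 1.
  m_10 = 46*1 - 11 = 35, d_10 = (1271 - 35^2)/46 = 46/46 = 1, a_10 = floor((35 + 35)/1) = 70.
  m_11 = 1*70 - 35 = 35, d_11 = (1271 - 35^2)/1 = 46/1 = 46: (m_11, d_11) = (m_1, d_1) = (35, 46), so from here the quotients repeat a_1, ..., a_10; the period length is 10.
So sqrt(1271) = [35; (1, 1, 1, 6, 2, 6, 1, 1, 1, 70)] with period length k = 10.
k is even, so the fundamental solution of x^2 - 1271y^2 = 1 is (p_{k-1}, q_{k-1}) = (p_9, q_9); compute convergents through index 9.
Convergents (p_i = a_i*p_{i-1} + p_{i-2}, q_i = a_i*q_{i-1} + q_{i-2} with p_{-2}=0, p_{-1}=1, q_{-2}=1, q_{-1}=0):
  i=0: a_0=35, p_0 = 35*1 + 0 = 35, q_0 = 35*0 + 1 = 1.
  i=1: a_1=1, p_1 = 1*35 + 1 = 36, q_1 = 1*1 + 0 = 1.
  i=2: a_2=1, p_2 = 1*36 + 35 = 71, q_2 = 1*1 + 1 = 2.
  i=3: a_3=1, p_3 = 1*71 + 36 = 107, q_3 = 1*2 + 1 = 3.
  i=4: a_4=6, p_4 = 6*107 + 71 = 713, q_4 = 6*3 + 2 = 20.
  i=5: a_5=2, p_5 = 2*713 + 107 = 1533, q_5 = 2*20 + 3 = 43.
  i=6: a_6=6, p_6 = 6*1533 + 713 = 9911, q_6 = 6*43 + 20 = 278.
  i=7: a_7=1, p_7 = 1*9911 + 1533 = 11444, q_7 = 1*278 + 43 = 321.
  i=8: a_8=1, p_8 = 1*11444 + 9911 = 21355, q_8 = 1*321 + 278 = 599.
  i=9: a_9=1, p_9 = 1*21355 + 11444 = 32799, q_9 = 1*599 + 321 = 920.
Check: 32799^2 - 1271*920^2 = 1075774401 - 1075774400 = 1, so (x, y) = (32799, 920) solves the equation, and by the theorem it is the least positive solution.

(x, y) = (32799, 920)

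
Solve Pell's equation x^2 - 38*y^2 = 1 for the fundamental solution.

First expand sqrt(38) as a continued fraction. With x_i = (sqrt(38) + m_i)/d_i and (m_0, d_0) = (0, 1): a_0 = floor(sqrt(38)) = 6, since 6^2 = 36 <= 38 < 49 = 7^2.
Iterate m_{i+1} = d_i*a_i - m_i, d_{i+1} = (38 - m_{i+1}^2)/d_i, a_{i+1} = floor((a_0 + m_{i+1})/d_{i+1}):
  m_1 = 1*6 - 0 = 6, d_1 = (38 - 6^2)/1 = 2/1 = 2, a_1 = floor((6 + 6)/2) = 6.
  m_2 = 2*6 - 6 = 6, d_2 = (38 - 6^2)/2 = 2/2 = 1, a_2 = floor((6 + 6)/1) = 12.
  m_3 = 1*12 - 6 = 6, d_3 = (38 - 6^2)/1 = 2/1 = 2: (m_3, d_3) = (m_1, d_1) = (6, 2), so from here the quotients repeat a_1, a_2; the period length is 2.
So sqrt(38) = [6; (6, 12)] with period length k = 2.
k is even, so the fundamental solution of x^2 - 38y^2 = 1 is (p_{k-1}, q_{k-1}) = (p_1, q_1); compute convergents through index 1.
Convergents (p_i = a_i*p_{i-1} + p_{i-2}, q_i = a_i*q_{i-1} + q_{i-2} with p_{-2}=0, p_{-1}=1, q_{-2}=1, q_{-1}=0):
  i=0: a_0=6, p_0 = 6*1 + 0 = 6, q_0 = 6*0 + 1 = 1.
  i=1: a_1=6, p_1 = 6*6 + 1 = 37, q_1 = 6*1 + 0 = 6.
Check: 37^2 - 38*6^2 = 1369 - 1368 = 1, so (x, y) = (37, 6) solves the equation, and by the theorem it is the least positive solution.

(x, y) = (37, 6)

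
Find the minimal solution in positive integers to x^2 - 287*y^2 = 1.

(x, y) = (288, 17)

First expand sqrt(287) as a continued fraction. With x_i = (sqrt(287) + m_i)/d_i and (m_0, d_0) = (0, 1): a_0 = floor(sqrt(287)) = 16, since 16^2 = 256 <= 287 < 289 = 17^2.
Iterate m_{i+1} = d_i*a_i - m_i, d_{i+1} = (287 - m_{i+1}^2)/d_i, a_{i+1} = floor((a_0 + m_{i+1})/d_{i+1}):
  m_1 = 1*16 - 0 = 16, d_1 = (287 - 16^2)/1 = 31/1 = 31, a_1 = floor((16 + 16)/31) = 1.
  m_2 = 31*1 - 16 = 15, d_2 = (287 - 15^2)/31 = 62/31 = 2, a_2 = floor((16 + 15)/2) = 15.
  m_3 = 2*15 - 15 = 15, d_3 = (287 - 15^2)/2 = 62/2 = 31, a_3 = floor((16 + 15)/31) = 1.
  m_4 = 31*1 - 15 = 16, d_4 = (287 - 16^2)/31 = 31/31 = 1, a_4 = floor((16 + 16)/1) = 32.
  m_5 = 1*32 - 16 = 16, d_5 = (287 - 16^2)/1 = 31/1 = 31: (m_5, d_5) = (m_1, d_1) = (16, 31), so from here the quotients repeat a_1, ..., a_4; the period length is 4.
So sqrt(287) = [16; (1, 15, 1, 32)] with period length k = 4.
k is even, so the fundamental solution of x^2 - 287y^2 = 1 is (p_{k-1}, q_{k-1}) = (p_3, q_3); compute convergents through index 3.
Convergents (p_i = a_i*p_{i-1} + p_{i-2}, q_i = a_i*q_{i-1} + q_{i-2} with p_{-2}=0, p_{-1}=1, q_{-2}=1, q_{-1}=0):
  i=0: a_0=16, p_0 = 16*1 + 0 = 16, q_0 = 16*0 + 1 = 1.
  i=1: a_1=1, p_1 = 1*16 + 1 = 17, q_1 = 1*1 + 0 = 1.
  i=2: a_2=15, p_2 = 15*17 + 16 = 271, q_2 = 15*1 + 1 = 16.
  i=3: a_3=1, p_3 = 1*271 + 17 = 288, q_3 = 1*16 + 1 = 17.
Check: 288^2 - 287*17^2 = 82944 - 82943 = 1, so (x, y) = (288, 17) solves the equation, and by the theorem it is the least positive solution.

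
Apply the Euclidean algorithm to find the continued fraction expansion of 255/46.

Run the Euclidean algorithm on 255 and 46; the successive quotients are the partial quotients a_0, a_1, ... (each step inverts the fractional part left over by the previous one):
  255 = 5*46 + 25, so a_0 = 5.
  46 = 1*25 + 21, so a_1 = 1.
  25 = 1*21 + 4, so a_2 = 1.
  21 = 5*4 + 1, so a_3 = 5.
  4 = 4*1 + 0, so a_4 = 4.
The remainder reaches 0 after 5 divisions, so the expansion has 5 partial quotients, read off in order.

[5; 1, 1, 5, 4]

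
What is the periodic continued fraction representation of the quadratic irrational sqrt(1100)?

[33; (6, 66)]

Write x_i = (sqrt(1100) + m_i)/d_i with (m_0, d_0) = (0, 1). a_0 = floor(sqrt(1100)) = 33, since 33^2 = 1089 <= 1100 < 1156 = 34^2.
Iterate m_{i+1} = d_i*a_i - m_i, d_{i+1} = (1100 - m_{i+1}^2)/d_i, a_{i+1} = floor((a_0 + m_{i+1})/d_{i+1}):
  m_1 = 1*33 - 0 = 33, d_1 = (1100 - 33^2)/1 = 11/1 = 11, a_1 = floor((33 + 33)/11) = 6.
  m_2 = 11*6 - 33 = 33, d_2 = (1100 - 33^2)/11 = 11/11 = 1, a_2 = floor((33 + 33)/1) = 66.
  m_3 = 1*66 - 33 = 33, d_3 = (1100 - 33^2)/1 = 11/1 = 11: (m_3, d_3) = (m_1, d_1) = (33, 11), so from here the quotients repeat a_1, a_2; the period length is 2.
Hence the expansion of sqrt(1100) is a_0 = 33 followed by the repeating block 6, 66 (period 2).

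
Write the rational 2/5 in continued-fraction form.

Run the Euclidean algorithm on 2 and 5; the successive quotients are the partial quotients a_0, a_1, ... (each step inverts the fractional part left over by the previous one):
  2 = 0*5 + 2, so a_0 = 0.
  5 = 2*2 + 1, so a_1 = 2.
  2 = 2*1 + 0, so a_2 = 2.
The remainder reaches 0 after 3 divisions, so the expansion has 3 partial quotients, read off in order.

[0; 2, 2]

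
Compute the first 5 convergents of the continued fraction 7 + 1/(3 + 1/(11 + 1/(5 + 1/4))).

Using the convergent recurrence p_i = a_i*p_{i-1} + p_{i-2}, q_i = a_i*q_{i-1} + q_{i-2} with p_{-2}=0, p_{-1}=1, q_{-2}=1, q_{-1}=0:
  i=0: a_0=7, p_0 = 7*1 + 0 = 7, q_0 = 7*0 + 1 = 1.
  i=1: a_1=3, p_1 = 3*7 + 1 = 22, q_1 = 3*1 + 0 = 3.
  i=2: a_2=11, p_2 = 11*22 + 7 = 249, q_2 = 11*3 + 1 = 34.
  i=3: a_3=5, p_3 = 5*249 + 22 = 1267, q_3 = 5*34 + 3 = 173.
  i=4: a_4=4, p_4 = 4*1267 + 249 = 5317, q_4 = 4*173 + 34 = 726.

7/1, 22/3, 249/34, 1267/173, 5317/726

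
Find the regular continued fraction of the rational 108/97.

[1; 8, 1, 4, 2]

Run the Euclidean algorithm on 108 and 97; the successive quotients are the partial quotients a_0, a_1, ... (each step inverts the fractional part left over by the previous one):
  108 = 1*97 + 11, so a_0 = 1.
  97 = 8*11 + 9, so a_1 = 8.
  11 = 1*9 + 2, so a_2 = 1.
  9 = 4*2 + 1, so a_3 = 4.
  2 = 2*1 + 0, so a_4 = 2.
The remainder reaches 0 after 5 divisions, so the expansion has 5 partial quotients, read off in order.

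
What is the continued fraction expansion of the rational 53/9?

[5; 1, 8]

Run the Euclidean algorithm on 53 and 9; the successive quotients are the partial quotients a_0, a_1, ... (each step inverts the fractional part left over by the previous one):
  53 = 5*9 + 8, so a_0 = 5.
  9 = 1*8 + 1, so a_1 = 1.
  8 = 8*1 + 0, so a_2 = 8.
The remainder reaches 0 after 3 divisions, so the expansion has 3 partial quotients, read off in order.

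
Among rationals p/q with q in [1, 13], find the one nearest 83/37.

Expand x = 83/37 as a continued fraction with the Euclidean algorithm:
  83 = 2*37 + 9, so a_0 = 2.
  37 = 4*9 + 1, so a_1 = 4.
  9 = 9*1 + 0, so a_2 = 9.
so x = [2; 4, 9].
Convergents (p_i = a_i*p_{i-1} + p_{i-2}, q_i = a_i*q_{i-1} + q_{i-2} with p_{-2}=0, p_{-1}=1, q_{-2}=1, q_{-1}=0), until the denominator exceeds 13:
  i=0: a_0=2, p_0 = 2*1 + 0 = 2, q_0 = 2*0 + 1 = 1.
  i=1: a_1=4, p_1 = 4*2 + 1 = 9, q_1 = 4*1 + 0 = 4.
  i=2: a_2=9, p_2 = 9*9 + 2 = 83, q_2 = 9*4 + 1 = 37.
q_2 = 37 > 13, so the last convergent with denominator <= 13 is p_1/q_1 = 9/4.
The closest fraction with denominator <= 13 is either p_1/q_1 or the intermediate fraction (k*p_1 + p_0)/(k*q_1 + q_0) with the largest k >= 1 whose denominator stays <= 13; these approach x as k grows, and every other convergent or intermediate fraction in range is farther away.
Largest k: floor((13 - q_0)/q_1) = floor((13 - 1)/4) = 3.
That gives (3*9 + 2)/(3*4 + 1) = 29/13.
Compare the errors: |x - 9/4| = |83*4 - 9*37|/(37*4) = 1/148, and |x - 29/13| = |83*13 - 29*37|/(37*13) = 6/481.
Cross-multiplying, 1*481 = 481 < 888 = 6*148, so 1/148 is smaller: the convergent 9/4 is closer to x than 29/13.

9/4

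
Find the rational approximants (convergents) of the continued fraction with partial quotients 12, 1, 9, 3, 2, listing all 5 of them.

12/1, 13/1, 129/10, 400/31, 929/72

Using the convergent recurrence p_i = a_i*p_{i-1} + p_{i-2}, q_i = a_i*q_{i-1} + q_{i-2} with p_{-2}=0, p_{-1}=1, q_{-2}=1, q_{-1}=0:
  i=0: a_0=12, p_0 = 12*1 + 0 = 12, q_0 = 12*0 + 1 = 1.
  i=1: a_1=1, p_1 = 1*12 + 1 = 13, q_1 = 1*1 + 0 = 1.
  i=2: a_2=9, p_2 = 9*13 + 12 = 129, q_2 = 9*1 + 1 = 10.
  i=3: a_3=3, p_3 = 3*129 + 13 = 400, q_3 = 3*10 + 1 = 31.
  i=4: a_4=2, p_4 = 2*400 + 129 = 929, q_4 = 2*31 + 10 = 72.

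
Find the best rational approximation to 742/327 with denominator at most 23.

Expand x = 742/327 as a continued fraction with the Euclidean algorithm:
  742 = 2*327 + 88, so a_0 = 2.
  327 = 3*88 + 63, so a_1 = 3.
  88 = 1*63 + 25, so a_2 = 1.
  63 = 2*25 + 13, so a_3 = 2.
  25 = 1*13 + 12, so a_4 = 1.
  13 = 1*12 + 1, so a_5 = 1.
  12 = 12*1 + 0, so a_6 = 12.
so x = [2; 3, 1, 2, 1, 1, 12].
Convergents (p_i = a_i*p_{i-1} + p_{i-2}, q_i = a_i*q_{i-1} + q_{i-2} with p_{-2}=0, p_{-1}=1, q_{-2}=1, q_{-1}=0), until the denominator exceeds 23:
  i=0: a_0=2, p_0 = 2*1 + 0 = 2, q_0 = 2*0 + 1 = 1.
  i=1: a_1=3, p_1 = 3*2 + 1 = 7, q_1 = 3*1 + 0 = 3.
  i=2: a_2=1, p_2 = 1*7 + 2 = 9, q_2 = 1*3 + 1 = 4.
  i=3: a_3=2, p_3 = 2*9 + 7 = 25, q_3 = 2*4 + 3 = 11.
  i=4: a_4=1, p_4 = 1*25 + 9 = 34, q_4 = 1*11 + 4 = 15.
  i=5: a_5=1, p_5 = 1*34 + 25 = 59, q_5 = 1*15 + 11 = 26.
q_5 = 26 > 23, so the last convergent with denominator <= 23 is p_4/q_4 = 34/15.
The closest fraction with denominator <= 23 is either p_4/q_4 or the intermediate fraction (k*p_4 + p_3)/(k*q_4 + q_3) with the largest k >= 1 whose denominator stays <= 23; these approach x as k grows, and every other convergent or intermediate fraction in range is farther away.
Largest k: floor((23 - q_3)/q_4) = floor((23 - 11)/15) = 0.
Since k = 0, no intermediate fraction beyond p_4/q_4 has denominator <= 23, so the convergent 34/15 is the closest (its error is |742*15 - 34*327|/(327*15) = 12/4905).

34/15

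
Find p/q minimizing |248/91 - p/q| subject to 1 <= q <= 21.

Expand x = 248/91 as a continued fraction with the Euclidean algorithm:
  248 = 2*91 + 66, so a_0 = 2.
  91 = 1*66 + 25, so a_1 = 1.
  66 = 2*25 + 16, so a_2 = 2.
  25 = 1*16 + 9, so a_3 = 1.
  16 = 1*9 + 7, so a_4 = 1.
  9 = 1*7 + 2, so a_5 = 1.
  7 = 3*2 + 1, so a_6 = 3.
  2 = 2*1 + 0, so a_7 = 2.
so x = [2; 1, 2, 1, 1, 1, 3, 2].
Convergents (p_i = a_i*p_{i-1} + p_{i-2}, q_i = a_i*q_{i-1} + q_{i-2} with p_{-2}=0, p_{-1}=1, q_{-2}=1, q_{-1}=0), until the denominator exceeds 21:
  i=0: a_0=2, p_0 = 2*1 + 0 = 2, q_0 = 2*0 + 1 = 1.
  i=1: a_1=1, p_1 = 1*2 + 1 = 3, q_1 = 1*1 + 0 = 1.
  i=2: a_2=2, p_2 = 2*3 + 2 = 8, q_2 = 2*1 + 1 = 3.
  i=3: a_3=1, p_3 = 1*8 + 3 = 11, q_3 = 1*3 + 1 = 4.
  i=4: a_4=1, p_4 = 1*11 + 8 = 19, q_4 = 1*4 + 3 = 7.
  i=5: a_5=1, p_5 = 1*19 + 11 = 30, q_5 = 1*7 + 4 = 11.
  i=6: a_6=3, p_6 = 3*30 + 19 = 109, q_6 = 3*11 + 7 = 40.
q_6 = 40 > 21, so the last convergent with denominator <= 21 is p_5/q_5 = 30/11.
The closest fraction with denominator <= 21 is either p_5/q_5 or the intermediate fraction (k*p_5 + p_4)/(k*q_5 + q_4) with the largest k >= 1 whose denominator stays <= 21; these approach x as k grows, and every other convergent or intermediate fraction in range is farther away.
Largest k: floor((21 - q_4)/q_5) = floor((21 - 7)/11) = 1.
That gives (1*30 + 19)/(1*11 + 7) = 49/18.
Compare the errors: |x - 30/11| = |248*11 - 30*91|/(91*11) = 2/1001, and |x - 49/18| = |248*18 - 49*91|/(91*18) = 5/1638.
Cross-multiplying, 2*1638 = 3276 < 5005 = 5*1001, so 2/1001 is smaller: the convergent 30/11 is closer to x than 49/18.

30/11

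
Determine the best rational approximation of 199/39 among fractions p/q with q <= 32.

Expand x = 199/39 as a continued fraction with the Euclidean algorithm:
  199 = 5*39 + 4, so a_0 = 5.
  39 = 9*4 + 3, so a_1 = 9.
  4 = 1*3 + 1, so a_2 = 1.
  3 = 3*1 + 0, so a_3 = 3.
so x = [5; 9, 1, 3].
Convergents (p_i = a_i*p_{i-1} + p_{i-2}, q_i = a_i*q_{i-1} + q_{i-2} with p_{-2}=0, p_{-1}=1, q_{-2}=1, q_{-1}=0), until the denominator exceeds 32:
  i=0: a_0=5, p_0 = 5*1 + 0 = 5, q_0 = 5*0 + 1 = 1.
  i=1: a_1=9, p_1 = 9*5 + 1 = 46, q_1 = 9*1 + 0 = 9.
  i=2: a_2=1, p_2 = 1*46 + 5 = 51, q_2 = 1*9 + 1 = 10.
  i=3: a_3=3, p_3 = 3*51 + 46 = 199, q_3 = 3*10 + 9 = 39.
q_3 = 39 > 32, so the last convergent with denominator <= 32 is p_2/q_2 = 51/10.
The closest fraction with denominator <= 32 is either p_2/q_2 or the intermediate fraction (k*p_2 + p_1)/(k*q_2 + q_1) with the largest k >= 1 whose denominator stays <= 32; these approach x as k grows, and every other convergent or intermediate fraction in range is farther away.
Largest k: floor((32 - q_1)/q_2) = floor((32 - 9)/10) = 2.
That gives (2*51 + 46)/(2*10 + 9) = 148/29.
Compare the errors: |x - 51/10| = |199*10 - 51*39|/(39*10) = 1/390, and |x - 148/29| = |199*29 - 148*39|/(39*29) = 1/1131.
Cross-multiplying, 1*390 = 390 < 1131 = 1*1131, so 1/1131 is smaller: the intermediate fraction 148/29 is closer to x than 51/10.

148/29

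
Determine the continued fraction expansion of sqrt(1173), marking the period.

[34; (4, 68)]

Write x_i = (sqrt(1173) + m_i)/d_i with (m_0, d_0) = (0, 1). a_0 = floor(sqrt(1173)) = 34, since 34^2 = 1156 <= 1173 < 1225 = 35^2.
Iterate m_{i+1} = d_i*a_i - m_i, d_{i+1} = (1173 - m_{i+1}^2)/d_i, a_{i+1} = floor((a_0 + m_{i+1})/d_{i+1}):
  m_1 = 1*34 - 0 = 34, d_1 = (1173 - 34^2)/1 = 17/1 = 17, a_1 = floor((34 + 34)/17) = 4.
  m_2 = 17*4 - 34 = 34, d_2 = (1173 - 34^2)/17 = 17/17 = 1, a_2 = floor((34 + 34)/1) = 68.
  m_3 = 1*68 - 34 = 34, d_3 = (1173 - 34^2)/1 = 17/1 = 17: (m_3, d_3) = (m_1, d_1) = (34, 17), so from here the quotients repeat a_1, a_2; the period length is 2.
Hence the expansion of sqrt(1173) is a_0 = 34 followed by the repeating block 4, 68 (period 2).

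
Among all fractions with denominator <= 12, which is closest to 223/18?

Expand x = 223/18 as a continued fraction with the Euclidean algorithm:
  223 = 12*18 + 7, so a_0 = 12.
  18 = 2*7 + 4, so a_1 = 2.
  7 = 1*4 + 3, so a_2 = 1.
  4 = 1*3 + 1, so a_3 = 1.
  3 = 3*1 + 0, so a_4 = 3.
so x = [12; 2, 1, 1, 3].
Convergents (p_i = a_i*p_{i-1} + p_{i-2}, q_i = a_i*q_{i-1} + q_{i-2} with p_{-2}=0, p_{-1}=1, q_{-2}=1, q_{-1}=0), until the denominator exceeds 12:
  i=0: a_0=12, p_0 = 12*1 + 0 = 12, q_0 = 12*0 + 1 = 1.
  i=1: a_1=2, p_1 = 2*12 + 1 = 25, q_1 = 2*1 + 0 = 2.
  i=2: a_2=1, p_2 = 1*25 + 12 = 37, q_2 = 1*2 + 1 = 3.
  i=3: a_3=1, p_3 = 1*37 + 25 = 62, q_3 = 1*3 + 2 = 5.
  i=4: a_4=3, p_4 = 3*62 + 37 = 223, q_4 = 3*5 + 3 = 18.
q_4 = 18 > 12, so the last convergent with denominator <= 12 is p_3/q_3 = 62/5.
The closest fraction with denominator <= 12 is either p_3/q_3 or the intermediate fraction (k*p_3 + p_2)/(k*q_3 + q_2) with the largest k >= 1 whose denominator stays <= 12; these approach x as k grows, and every other convergent or intermediate fraction in range is farther away.
Largest k: floor((12 - q_2)/q_3) = floor((12 - 3)/5) = 1.
That gives (1*62 + 37)/(1*5 + 3) = 99/8.
Compare the errors: |x - 62/5| = |223*5 - 62*18|/(18*5) = 1/90, and |x - 99/8| = |223*8 - 99*18|/(18*8) = 2/144.
Cross-multiplying, 1*144 = 144 < 180 = 2*90, so 1/90 is smaller: the convergent 62/5 is closer to x than 99/8.

62/5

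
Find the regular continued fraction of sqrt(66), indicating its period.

Write x_i = (sqrt(66) + m_i)/d_i with (m_0, d_0) = (0, 1). a_0 = floor(sqrt(66)) = 8, since 8^2 = 64 <= 66 < 81 = 9^2.
Iterate m_{i+1} = d_i*a_i - m_i, d_{i+1} = (66 - m_{i+1}^2)/d_i, a_{i+1} = floor((a_0 + m_{i+1})/d_{i+1}):
  m_1 = 1*8 - 0 = 8, d_1 = (66 - 8^2)/1 = 2/1 = 2, a_1 = floor((8 + 8)/2) = 8.
  m_2 = 2*8 - 8 = 8, d_2 = (66 - 8^2)/2 = 2/2 = 1, a_2 = floor((8 + 8)/1) = 16.
  m_3 = 1*16 - 8 = 8, d_3 = (66 - 8^2)/1 = 2/1 = 2: (m_3, d_3) = (m_1, d_1) = (8, 2), so from here the quotients repeat a_1, a_2; the period length is 2.
Hence the expansion of sqrt(66) is a_0 = 8 followed by the repeating block 8, 16 (period 2).

[8; (8, 16)]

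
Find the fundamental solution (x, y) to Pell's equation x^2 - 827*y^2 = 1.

First expand sqrt(827) as a continued fraction. With x_i = (sqrt(827) + m_i)/d_i and (m_0, d_0) = (0, 1): a_0 = floor(sqrt(827)) = 28, since 28^2 = 784 <= 827 < 841 = 29^2.
Iterate m_{i+1} = d_i*a_i - m_i, d_{i+1} = (827 - m_{i+1}^2)/d_i, a_{i+1} = floor((a_0 + m_{i+1})/d_{i+1}):
  m_1 = 1*28 - 0 = 28, d_1 = (827 - 28^2)/1 = 43/1 = 43, a_1 = floor((28 + 28)/43) = 1.
  m_2 = 43*1 - 28 = 15, d_2 = (827 - 15^2)/43 = 602/43 = 14, a_2 = floor((28 + 15)/14) = 3.
  m_3 = 14*3 - 15 = 27, d_3 = (827 - 27^2)/14 = 98/14 = 7, a_3 = floor((28 + 27)/7) = 7.
  m_4 = 7*7 - 27 = 22, d_4 = (827 - 22^2)/7 = 343/7 = 49, a_4 = floor((28 + 22)/49) = 1.
  m_5 = 49*1 - 22 = 27, d_5 = (827 - 27^2)/49 = 98/49 = 2, a_5 = floor((28 + 27)/2) = 27.
  m_6 = 2*27 - 27 = 27, d_6 = (827 - 27^2)/2 = 98/2 = 49, a_6 = floor((28 + 27)/49) = 1.
  m_7 = 49*1 - 27 = 22, d_7 = (827 - 22^2)/49 = 343/49 = 7, a_7 = floor((28 + 22)/7) = 7.
  m_8 = 7*7 - 22 = 27, d_8 = (827 - 27^2)/7 = 98/7 = 14, a_8 = floor((28 + 27)/14) = 3.
  m_9 = 14*3 - 27 = 15, d_9 = (827 - 15^2)/14 = 602/14 = 43, a_9 = floor((28 + 15)/43) = 1.
  m_10 = 43*1 - 15 = 28, d_10 = (827 - 28^2)/43 = 43/43 = 1, a_10 = floor((28 + 28)/1) = 56.
  m_11 = 1*56 - 28 = 28, d_11 = (827 - 28^2)/1 = 43/1 = 43: (m_11, d_11) = (m_1, d_1) = (28, 43), so from here the quotients repeat a_1, ..., a_10; the period length is 10.
So sqrt(827) = [28; (1, 3, 7, 1, 27, 1, 7, 3, 1, 56)] with period length k = 10.
k is even, so the fundamental solution of x^2 - 827y^2 = 1 is (p_{k-1}, q_{k-1}) = (p_9, q_9); compute convergents through index 9.
Convergents (p_i = a_i*p_{i-1} + p_{i-2}, q_i = a_i*q_{i-1} + q_{i-2} with p_{-2}=0, p_{-1}=1, q_{-2}=1, q_{-1}=0):
  i=0: a_0=28, p_0 = 28*1 + 0 = 28, q_0 = 28*0 + 1 = 1.
  i=1: a_1=1, p_1 = 1*28 + 1 = 29, q_1 = 1*1 + 0 = 1.
  i=2: a_2=3, p_2 = 3*29 + 28 = 115, q_2 = 3*1 + 1 = 4.
  i=3: a_3=7, p_3 = 7*115 + 29 = 834, q_3 = 7*4 + 1 = 29.
  i=4: a_4=1, p_4 = 1*834 + 115 = 949, q_4 = 1*29 + 4 = 33.
  i=5: a_5=27, p_5 = 27*949 + 834 = 26457, q_5 = 27*33 + 29 = 920.
  i=6: a_6=1, p_6 = 1*26457 + 949 = 27406, q_6 = 1*920 + 33 = 953.
  i=7: a_7=7, p_7 = 7*27406 + 26457 = 218299, q_7 = 7*953 + 920 = 7591.
  i=8: a_8=3, p_8 = 3*218299 + 27406 = 682303, q_8 = 3*7591 + 953 = 23726.
  i=9: a_9=1, p_9 = 1*682303 + 218299 = 900602, q_9 = 1*23726 + 7591 = 31317.
Check: 900602^2 - 827*31317^2 = 811083962404 - 811083962403 = 1, so (x, y) = (900602, 31317) solves the equation, and by the theorem it is the least positive solution.

(x, y) = (900602, 31317)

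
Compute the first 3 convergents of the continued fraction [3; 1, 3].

3/1, 4/1, 15/4

Using the convergent recurrence p_i = a_i*p_{i-1} + p_{i-2}, q_i = a_i*q_{i-1} + q_{i-2} with p_{-2}=0, p_{-1}=1, q_{-2}=1, q_{-1}=0:
  i=0: a_0=3, p_0 = 3*1 + 0 = 3, q_0 = 3*0 + 1 = 1.
  i=1: a_1=1, p_1 = 1*3 + 1 = 4, q_1 = 1*1 + 0 = 1.
  i=2: a_2=3, p_2 = 3*4 + 3 = 15, q_2 = 3*1 + 1 = 4.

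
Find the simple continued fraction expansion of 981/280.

[3; 1, 1, 69, 2]

Run the Euclidean algorithm on 981 and 280; the successive quotients are the partial quotients a_0, a_1, ... (each step inverts the fractional part left over by the previous one):
  981 = 3*280 + 141, so a_0 = 3.
  280 = 1*141 + 139, so a_1 = 1.
  141 = 1*139 + 2, so a_2 = 1.
  139 = 69*2 + 1, so a_3 = 69.
  2 = 2*1 + 0, so a_4 = 2.
The remainder reaches 0 after 5 divisions, so the expansion has 5 partial quotients, read off in order.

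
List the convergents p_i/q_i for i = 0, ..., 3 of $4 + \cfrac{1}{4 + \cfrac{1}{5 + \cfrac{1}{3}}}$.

Using the convergent recurrence p_i = a_i*p_{i-1} + p_{i-2}, q_i = a_i*q_{i-1} + q_{i-2} with p_{-2}=0, p_{-1}=1, q_{-2}=1, q_{-1}=0:
  i=0: a_0=4, p_0 = 4*1 + 0 = 4, q_0 = 4*0 + 1 = 1.
  i=1: a_1=4, p_1 = 4*4 + 1 = 17, q_1 = 4*1 + 0 = 4.
  i=2: a_2=5, p_2 = 5*17 + 4 = 89, q_2 = 5*4 + 1 = 21.
  i=3: a_3=3, p_3 = 3*89 + 17 = 284, q_3 = 3*21 + 4 = 67.

4/1, 17/4, 89/21, 284/67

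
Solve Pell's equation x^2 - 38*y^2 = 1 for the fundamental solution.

First expand sqrt(38) as a continued fraction. With x_i = (sqrt(38) + m_i)/d_i and (m_0, d_0) = (0, 1): a_0 = floor(sqrt(38)) = 6, since 6^2 = 36 <= 38 < 49 = 7^2.
Iterate m_{i+1} = d_i*a_i - m_i, d_{i+1} = (38 - m_{i+1}^2)/d_i, a_{i+1} = floor((a_0 + m_{i+1})/d_{i+1}):
  m_1 = 1*6 - 0 = 6, d_1 = (38 - 6^2)/1 = 2/1 = 2, a_1 = floor((6 + 6)/2) = 6.
  m_2 = 2*6 - 6 = 6, d_2 = (38 - 6^2)/2 = 2/2 = 1, a_2 = floor((6 + 6)/1) = 12.
  m_3 = 1*12 - 6 = 6, d_3 = (38 - 6^2)/1 = 2/1 = 2: (m_3, d_3) = (m_1, d_1) = (6, 2), so from here the quotients repeat a_1, a_2; the period length is 2.
So sqrt(38) = [6; (6, 12)] with period length k = 2.
k is even, so the fundamental solution of x^2 - 38y^2 = 1 is (p_{k-1}, q_{k-1}) = (p_1, q_1); compute convergents through index 1.
Convergents (p_i = a_i*p_{i-1} + p_{i-2}, q_i = a_i*q_{i-1} + q_{i-2} with p_{-2}=0, p_{-1}=1, q_{-2}=1, q_{-1}=0):
  i=0: a_0=6, p_0 = 6*1 + 0 = 6, q_0 = 6*0 + 1 = 1.
  i=1: a_1=6, p_1 = 6*6 + 1 = 37, q_1 = 6*1 + 0 = 6.
Check: 37^2 - 38*6^2 = 1369 - 1368 = 1, so (x, y) = (37, 6) solves the equation, and by the theorem it is the least positive solution.

(x, y) = (37, 6)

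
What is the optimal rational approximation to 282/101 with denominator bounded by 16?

Expand x = 282/101 as a continued fraction with the Euclidean algorithm:
  282 = 2*101 + 80, so a_0 = 2.
  101 = 1*80 + 21, so a_1 = 1.
  80 = 3*21 + 17, so a_2 = 3.
  21 = 1*17 + 4, so a_3 = 1.
  17 = 4*4 + 1, so a_4 = 4.
  4 = 4*1 + 0, so a_5 = 4.
so x = [2; 1, 3, 1, 4, 4].
Convergents (p_i = a_i*p_{i-1} + p_{i-2}, q_i = a_i*q_{i-1} + q_{i-2} with p_{-2}=0, p_{-1}=1, q_{-2}=1, q_{-1}=0), until the denominator exceeds 16:
  i=0: a_0=2, p_0 = 2*1 + 0 = 2, q_0 = 2*0 + 1 = 1.
  i=1: a_1=1, p_1 = 1*2 + 1 = 3, q_1 = 1*1 + 0 = 1.
  i=2: a_2=3, p_2 = 3*3 + 2 = 11, q_2 = 3*1 + 1 = 4.
  i=3: a_3=1, p_3 = 1*11 + 3 = 14, q_3 = 1*4 + 1 = 5.
  i=4: a_4=4, p_4 = 4*14 + 11 = 67, q_4 = 4*5 + 4 = 24.
q_4 = 24 > 16, so the last convergent with denominator <= 16 is p_3/q_3 = 14/5.
The closest fraction with denominator <= 16 is either p_3/q_3 or the intermediate fraction (k*p_3 + p_2)/(k*q_3 + q_2) with the largest k >= 1 whose denominator stays <= 16; these approach x as k grows, and every other convergent or intermediate fraction in range is farther away.
Largest k: floor((16 - q_2)/q_3) = floor((16 - 4)/5) = 2.
That gives (2*14 + 11)/(2*5 + 4) = 39/14.
Compare the errors: |x - 14/5| = |282*5 - 14*101|/(101*5) = 4/505, and |x - 39/14| = |282*14 - 39*101|/(101*14) = 9/1414.
Cross-multiplying, 9*505 = 4545 < 5656 = 4*1414, so 9/1414 is smaller: the intermediate fraction 39/14 is closer to x than 14/5.

39/14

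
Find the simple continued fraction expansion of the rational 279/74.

[3; 1, 3, 2, 1, 5]

Run the Euclidean algorithm on 279 and 74; the successive quotients are the partial quotients a_0, a_1, ... (each step inverts the fractional part left over by the previous one):
  279 = 3*74 + 57, so a_0 = 3.
  74 = 1*57 + 17, so a_1 = 1.
  57 = 3*17 + 6, so a_2 = 3.
  17 = 2*6 + 5, so a_3 = 2.
  6 = 1*5 + 1, so a_4 = 1.
  5 = 5*1 + 0, so a_5 = 5.
The remainder reaches 0 after 6 divisions, so the expansion has 6 partial quotients, read off in order.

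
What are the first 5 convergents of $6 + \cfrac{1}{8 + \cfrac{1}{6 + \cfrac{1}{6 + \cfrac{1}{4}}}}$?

6/1, 49/8, 300/49, 1849/302, 7696/1257

Using the convergent recurrence p_i = a_i*p_{i-1} + p_{i-2}, q_i = a_i*q_{i-1} + q_{i-2} with p_{-2}=0, p_{-1}=1, q_{-2}=1, q_{-1}=0:
  i=0: a_0=6, p_0 = 6*1 + 0 = 6, q_0 = 6*0 + 1 = 1.
  i=1: a_1=8, p_1 = 8*6 + 1 = 49, q_1 = 8*1 + 0 = 8.
  i=2: a_2=6, p_2 = 6*49 + 6 = 300, q_2 = 6*8 + 1 = 49.
  i=3: a_3=6, p_3 = 6*300 + 49 = 1849, q_3 = 6*49 + 8 = 302.
  i=4: a_4=4, p_4 = 4*1849 + 300 = 7696, q_4 = 4*302 + 49 = 1257.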